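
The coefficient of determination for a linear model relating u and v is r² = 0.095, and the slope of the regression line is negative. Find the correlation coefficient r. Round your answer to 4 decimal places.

-0.3082

|r| = √0.095 = 0.3082
The association is negative, so r = −0.3082.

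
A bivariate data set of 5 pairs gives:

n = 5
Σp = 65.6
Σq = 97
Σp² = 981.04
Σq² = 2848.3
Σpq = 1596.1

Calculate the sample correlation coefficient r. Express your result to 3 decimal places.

0.948

r = (nΣpq − ΣpΣq) / √[(nΣp² − (Σp)²)(nΣq² − (Σq)²)]
Numerator: 5×1596.1 − 65.6×97 = 1617.3
Denominator: √[(4905.2 − 4303.36)(14241.5 − 9409)] = √[601.84 × 4832.5] = 1705.4008
r = 1617.3 / 1705.4008 ≈ 0.948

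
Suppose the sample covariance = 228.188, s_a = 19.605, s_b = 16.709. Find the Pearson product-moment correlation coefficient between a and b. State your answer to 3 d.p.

0.697

r = Cov(a,b) / (s_a · s_b) = 228.188 / (19.605 × 16.709)
  = 228.188 / 327.5799 ≈ 0.697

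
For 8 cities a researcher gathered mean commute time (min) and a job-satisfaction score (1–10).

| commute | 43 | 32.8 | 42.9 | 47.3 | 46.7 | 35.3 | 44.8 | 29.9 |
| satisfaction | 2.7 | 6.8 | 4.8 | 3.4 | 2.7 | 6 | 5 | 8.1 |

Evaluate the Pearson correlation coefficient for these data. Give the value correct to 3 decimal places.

n = 8, Σx = 322.7, Σy = 39.5, Σx² = 13330.57, Σy² = 222.03, Σxy = 1509.96
nΣxy − ΣxΣy = 12079.68 − 12746.65 = -666.97
nΣx² − (Σx)² = 106644.56 − 104135.29 = 2509.27; nΣy² − (Σy)² = 1776.24 − 1560.25 = 215.99
r = -666.97 / √(2509.27 × 215.99) = -666.97 / 736.1910 ≈ -0.906

-0.906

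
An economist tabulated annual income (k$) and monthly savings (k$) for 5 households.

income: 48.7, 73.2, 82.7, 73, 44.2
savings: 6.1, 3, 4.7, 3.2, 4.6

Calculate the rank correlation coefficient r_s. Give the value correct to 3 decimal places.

-0.200

Rank income: 2, 4, 5, 3, 1
Rank savings: 5, 1, 4, 2, 3
d = rank(income) − rank(savings): -3, 3, 1, 1, -2; Σd² = 24
ρ = 1 − 6Σd² / [n(n²−1)] = 1 − 6×24 / (5×24) = 1 − 144/120 ≈ -0.200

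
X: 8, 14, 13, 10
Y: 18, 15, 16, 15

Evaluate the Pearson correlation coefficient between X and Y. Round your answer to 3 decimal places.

n = 4, ΣX = 45, ΣY = 64, ΣX² = 529, ΣY² = 1030, ΣXY = 712
nΣXY − ΣXΣY = 2848 − 2880 = -32
nΣX² − (ΣX)² = 2116 − 2025 = 91; nΣY² − (ΣY)² = 4120 − 4096 = 24
r = -32 / √(91 × 24) = -32 / 46.7333 ≈ -0.685

-0.685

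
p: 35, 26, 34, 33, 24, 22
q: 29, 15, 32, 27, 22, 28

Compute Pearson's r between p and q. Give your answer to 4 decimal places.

n = 6, Σp = 174, Σq = 153, Σp² = 5206, Σq² = 4087, Σpq = 4528
nΣpq − ΣpΣq = 27168 − 26622 = 546
nΣp² − (Σp)² = 31236 − 30276 = 960; nΣq² − (Σq)² = 24522 − 23409 = 1113
r = 546 / √(960 × 1113) = 546 / 1033.6731 ≈ 0.5282

0.5282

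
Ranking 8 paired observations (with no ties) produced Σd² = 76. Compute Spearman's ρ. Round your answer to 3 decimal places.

ρ = 1 − 6Σd² / [n(n²−1)] = 1 − 6×76 / (8×63)
  = 1 − 456/504 = 1 − 0.9048 ≈ 0.095

0.095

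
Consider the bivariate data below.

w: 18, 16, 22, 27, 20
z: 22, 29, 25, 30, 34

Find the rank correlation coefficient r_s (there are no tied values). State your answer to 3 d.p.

0.300

Rank w: 2, 1, 4, 5, 3
Rank z: 1, 3, 2, 4, 5
d = rank(w) − rank(z): 1, -2, 2, 1, -2; Σd² = 14
ρ = 1 − 6Σd² / [n(n²−1)] = 1 − 6×14 / (5×24) = 1 − 84/120 ≈ 0.300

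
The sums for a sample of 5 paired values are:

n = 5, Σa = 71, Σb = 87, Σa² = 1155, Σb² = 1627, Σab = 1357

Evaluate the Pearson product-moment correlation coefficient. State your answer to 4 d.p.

0.9433

r = (nΣab − ΣaΣb) / √[(nΣa² − (Σa)²)(nΣb² − (Σb)²)]
Numerator: 5×1357 − 71×87 = 608
Denominator: √[(5775 − 5041)(8135 − 7569)] = √[734 × 566] = 644.5495
r = 608 / 644.5495 ≈ 0.9433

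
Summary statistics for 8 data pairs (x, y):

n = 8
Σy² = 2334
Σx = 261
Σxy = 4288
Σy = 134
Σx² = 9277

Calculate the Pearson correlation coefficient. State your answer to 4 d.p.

r = (nΣxy − ΣxΣy) / √[(nΣx² − (Σx)²)(nΣy² − (Σy)²)]
Numerator: 8×4288 − 261×134 = -670
Denominator: √[(74216 − 68121)(18672 − 17956)] = √[6095 × 716] = 2089.0237
r = -670 / 2089.0237 ≈ -0.3207

-0.3207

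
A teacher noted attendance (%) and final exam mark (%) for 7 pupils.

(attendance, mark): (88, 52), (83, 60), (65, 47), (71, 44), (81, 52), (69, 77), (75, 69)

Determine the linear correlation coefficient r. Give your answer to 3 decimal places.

-0.068

n = 7, Σx = 532, Σy = 401, Σx² = 40846, Σy² = 23843, Σxy = 30435
nΣxy − ΣxΣy = 213045 − 213332 = -287
nΣx² − (Σx)² = 285922 − 283024 = 2898; nΣy² − (Σy)² = 166901 − 160801 = 6100
r = -287 / √(2898 × 6100) = -287 / 4204.4976 ≈ -0.068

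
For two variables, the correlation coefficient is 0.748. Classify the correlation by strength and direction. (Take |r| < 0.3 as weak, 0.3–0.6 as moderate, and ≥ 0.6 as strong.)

strong positive

r = 0.748 > 0 so the relationship is positive.
|r| = 0.748, which falls in the strong range.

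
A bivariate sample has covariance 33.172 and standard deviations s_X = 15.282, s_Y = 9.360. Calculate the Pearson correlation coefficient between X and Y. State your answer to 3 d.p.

0.232

r = Cov(X,Y) / (s_X · s_Y) = 33.172 / (15.282 × 9.360)
  = 33.172 / 143.0395 ≈ 0.232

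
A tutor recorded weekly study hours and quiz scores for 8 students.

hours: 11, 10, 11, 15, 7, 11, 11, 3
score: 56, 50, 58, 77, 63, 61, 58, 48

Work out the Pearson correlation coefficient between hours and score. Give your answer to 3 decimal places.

n = 8, Σx = 79, Σy = 471, Σx² = 867, Σy² = 28287, Σxy = 4803
nΣxy − ΣxΣy = 38424 − 37209 = 1215
nΣx² − (Σx)² = 6936 − 6241 = 695; nΣy² − (Σy)² = 226296 − 221841 = 4455
r = 1215 / √(695 × 4455) = 1215 / 1759.6093 ≈ 0.690

0.690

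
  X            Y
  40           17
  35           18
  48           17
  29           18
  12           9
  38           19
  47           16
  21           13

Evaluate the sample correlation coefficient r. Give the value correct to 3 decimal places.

0.747

n = 8, ΣX = 270, ΣY = 127, ΣX² = 10208, ΣY² = 2093, ΣXY = 4503
nΣXY − ΣXΣY = 36024 − 34290 = 1734
nΣX² − (ΣX)² = 81664 − 72900 = 8764; nΣY² − (ΣY)² = 16744 − 16129 = 615
r = 1734 / √(8764 × 615) = 1734 / 2321.6072 ≈ 0.747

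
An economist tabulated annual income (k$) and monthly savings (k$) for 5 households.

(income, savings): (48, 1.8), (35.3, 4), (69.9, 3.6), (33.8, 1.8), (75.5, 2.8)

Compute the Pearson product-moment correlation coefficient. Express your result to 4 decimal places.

n = 5, Σx = 262.5, Σy = 14, Σx² = 15278.79, Σy² = 43.28, Σxy = 751.48
nΣxy − ΣxΣy = 3757.4 − 3675 = 82.4
nΣx² − (Σx)² = 76393.95 − 68906.25 = 7487.7; nΣy² − (Σy)² = 216.4 − 196 = 20.4
r = 82.4 / √(7487.7 × 20.4) = 82.4 / 390.8313 ≈ 0.2108

0.2108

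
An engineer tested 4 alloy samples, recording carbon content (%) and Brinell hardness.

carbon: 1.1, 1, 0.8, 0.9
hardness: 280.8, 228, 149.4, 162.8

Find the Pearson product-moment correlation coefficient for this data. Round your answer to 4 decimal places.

0.9730

n = 4, Σx = 3.8, Σy = 821, Σx² = 3.66, Σy² = 179656.84, Σxy = 802.92
nΣxy − ΣxΣy = 3211.68 − 3119.8 = 91.88
nΣx² − (Σx)² = 14.64 − 14.44 = 0.2; nΣy² − (Σy)² = 718627.36 − 674041 = 44586.36
r = 91.88 / √(0.2 × 44586.36) = 91.88 / 94.4313 ≈ 0.9730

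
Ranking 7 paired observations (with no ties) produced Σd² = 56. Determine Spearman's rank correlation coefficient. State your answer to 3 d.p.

0.000

ρ = 1 − 6Σd² / [n(n²−1)] = 1 − 6×56 / (7×48)
  = 1 − 336/336 = 1 − 1.0000 ≈ 0.000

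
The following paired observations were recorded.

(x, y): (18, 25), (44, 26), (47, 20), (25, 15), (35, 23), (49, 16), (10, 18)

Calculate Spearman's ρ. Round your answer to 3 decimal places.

Rank x: 2, 5, 6, 3, 4, 7, 1
Rank y: 6, 7, 4, 1, 5, 2, 3
d = rank(x) − rank(y): -4, -2, 2, 2, -1, 5, -2; Σd² = 58
ρ = 1 − 6Σd² / [n(n²−1)] = 1 − 6×58 / (7×48) = 1 − 348/336 ≈ -0.036

-0.036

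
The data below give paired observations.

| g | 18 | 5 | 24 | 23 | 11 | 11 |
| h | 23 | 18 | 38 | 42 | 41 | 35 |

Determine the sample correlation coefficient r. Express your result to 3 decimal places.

n = 6, Σg = 92, Σh = 197, Σg² = 1696, Σh² = 6967, Σgh = 3218
nΣgh − ΣgΣh = 19308 − 18124 = 1184
nΣg² − (Σg)² = 10176 − 8464 = 1712; nΣh² − (Σh)² = 41802 − 38809 = 2993
r = 1184 / √(1712 × 2993) = 1184 / 2263.6289 ≈ 0.523

0.523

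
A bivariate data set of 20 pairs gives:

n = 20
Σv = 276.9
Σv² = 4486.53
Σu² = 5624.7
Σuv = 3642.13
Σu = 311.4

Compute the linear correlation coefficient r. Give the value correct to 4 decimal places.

-0.9401

r = (nΣuv − ΣuΣv) / √[(nΣu² − (Σu)²)(nΣv² − (Σv)²)]
Numerator: 20×3642.13 − 311.4×276.9 = -13384.06
Denominator: √[(112494 − 96969.96)(89730.6 − 76673.61)] = √[15524.04 × 13056.99] = 14237.1779
r = -13384.06 / 14237.1779 ≈ -0.9401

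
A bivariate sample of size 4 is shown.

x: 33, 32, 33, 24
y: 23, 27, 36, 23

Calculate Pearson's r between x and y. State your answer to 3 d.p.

0.480

n = 4, Σx = 122, Σy = 109, Σx² = 3778, Σy² = 3083, Σxy = 3363
nΣxy − ΣxΣy = 13452 − 13298 = 154
nΣx² − (Σx)² = 15112 − 14884 = 228; nΣy² − (Σy)² = 12332 − 11881 = 451
r = 154 / √(228 × 451) = 154 / 320.6681 ≈ 0.480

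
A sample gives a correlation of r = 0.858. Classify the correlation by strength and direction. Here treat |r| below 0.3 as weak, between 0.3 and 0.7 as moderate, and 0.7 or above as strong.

r = 0.858 > 0 so the relationship is positive.
|r| = 0.858, which falls in the strong range.

strong positive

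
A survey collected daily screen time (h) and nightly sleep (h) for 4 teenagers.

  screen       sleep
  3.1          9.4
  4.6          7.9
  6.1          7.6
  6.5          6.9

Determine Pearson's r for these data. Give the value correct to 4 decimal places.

n = 4, Σx = 20.3, Σy = 31.8, Σx² = 110.23, Σy² = 256.14, Σxy = 156.69
nΣxy − ΣxΣy = 626.76 − 645.54 = -18.78
nΣx² − (Σx)² = 440.92 − 412.09 = 28.83; nΣy² − (Σy)² = 1024.56 − 1011.24 = 13.32
r = -18.78 / √(28.83 × 13.32) = -18.78 / 19.5963 ≈ -0.9583

-0.9583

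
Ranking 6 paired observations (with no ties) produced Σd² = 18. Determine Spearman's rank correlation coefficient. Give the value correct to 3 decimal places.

ρ = 1 − 6Σd² / [n(n²−1)] = 1 − 6×18 / (6×35)
  = 1 − 108/210 = 1 − 0.5143 ≈ 0.486

0.486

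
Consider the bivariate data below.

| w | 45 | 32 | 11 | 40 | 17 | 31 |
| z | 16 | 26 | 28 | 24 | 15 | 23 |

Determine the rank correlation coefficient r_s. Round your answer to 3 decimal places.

-0.257

Rank w: 6, 4, 1, 5, 2, 3
Rank z: 2, 5, 6, 4, 1, 3
d = rank(w) − rank(z): 4, -1, -5, 1, 1, 0; Σd² = 44
ρ = 1 − 6Σd² / [n(n²−1)] = 1 − 6×44 / (6×35) = 1 − 264/210 ≈ -0.257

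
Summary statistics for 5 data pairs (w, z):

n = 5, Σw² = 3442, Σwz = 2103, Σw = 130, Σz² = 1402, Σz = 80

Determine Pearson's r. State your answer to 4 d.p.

0.2645

r = (nΣwz − ΣwΣz) / √[(nΣw² − (Σw)²)(nΣz² − (Σz)²)]
Numerator: 5×2103 − 130×80 = 115
Denominator: √[(17210 − 16900)(7010 − 6400)] = √[310 × 610] = 434.8563
r = 115 / 434.8563 ≈ 0.2645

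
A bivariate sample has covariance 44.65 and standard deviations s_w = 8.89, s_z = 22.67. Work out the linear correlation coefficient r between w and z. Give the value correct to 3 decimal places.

0.222

r = Cov(w,z) / (s_w · s_z) = 44.65 / (8.89 × 22.67)
  = 44.65 / 201.5363 ≈ 0.222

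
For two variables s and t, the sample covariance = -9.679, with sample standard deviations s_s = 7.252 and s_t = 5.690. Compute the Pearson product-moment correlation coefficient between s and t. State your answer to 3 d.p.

-0.235

r = Cov(s,t) / (s_s · s_t) = -9.679 / (7.252 × 5.690)
  = -9.679 / 41.2639 ≈ -0.235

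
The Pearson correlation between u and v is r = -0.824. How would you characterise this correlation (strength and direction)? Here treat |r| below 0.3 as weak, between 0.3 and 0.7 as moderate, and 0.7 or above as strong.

strong negative

r = -0.824 < 0 so the relationship is negative.
|r| = 0.824, which falls in the strong range.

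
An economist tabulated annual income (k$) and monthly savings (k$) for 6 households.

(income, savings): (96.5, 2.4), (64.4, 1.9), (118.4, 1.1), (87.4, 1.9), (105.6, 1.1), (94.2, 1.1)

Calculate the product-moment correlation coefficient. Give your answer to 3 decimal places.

-0.528

n = 6, Σx = 566.5, Σy = 9.5, Σx² = 55141.93, Σy² = 16.61, Σxy = 870.04
nΣxy − ΣxΣy = 5220.24 − 5381.75 = -161.51
nΣx² − (Σx)² = 330851.58 − 320922.25 = 9929.33; nΣy² − (Σy)² = 99.66 − 90.25 = 9.41
r = -161.51 / √(9929.33 × 9.41) = -161.51 / 305.6714 ≈ -0.528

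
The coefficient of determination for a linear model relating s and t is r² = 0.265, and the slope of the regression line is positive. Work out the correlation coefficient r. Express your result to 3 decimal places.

0.515

|r| = √0.265 = 0.515
The association is positive, so r = 0.515.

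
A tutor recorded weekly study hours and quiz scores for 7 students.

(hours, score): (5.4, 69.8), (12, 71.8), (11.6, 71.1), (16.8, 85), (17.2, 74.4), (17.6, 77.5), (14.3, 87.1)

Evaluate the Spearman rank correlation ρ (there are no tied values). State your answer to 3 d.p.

Rank hours: 1, 3, 2, 5, 6, 7, 4
Rank score: 1, 3, 2, 6, 4, 5, 7
d = rank(hours) − rank(score): 0, 0, 0, -1, 2, 2, -3; Σd² = 18
ρ = 1 − 6Σd² / [n(n²−1)] = 1 − 6×18 / (7×48) = 1 − 108/336 ≈ 0.679

0.679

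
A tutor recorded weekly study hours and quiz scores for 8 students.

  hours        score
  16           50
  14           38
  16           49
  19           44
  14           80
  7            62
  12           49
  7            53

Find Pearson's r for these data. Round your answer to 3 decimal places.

-0.293

n = 8, Σx = 105, Σy = 425, Σx² = 1507, Σy² = 23735, Σxy = 5465
nΣxy − ΣxΣy = 43720 − 44625 = -905
nΣx² − (Σx)² = 12056 − 11025 = 1031; nΣy² − (Σy)² = 189880 − 180625 = 9255
r = -905 / √(1031 × 9255) = -905 / 3088.9974 ≈ -0.293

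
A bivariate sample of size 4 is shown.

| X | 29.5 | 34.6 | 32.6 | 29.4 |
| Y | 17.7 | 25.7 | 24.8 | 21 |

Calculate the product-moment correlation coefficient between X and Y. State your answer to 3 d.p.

0.902

n = 4, ΣX = 126.1, ΣY = 89.2, ΣX² = 3994.53, ΣY² = 2029.82, ΣXY = 2837.25
nΣXY − ΣXΣY = 11349 − 11248.12 = 100.88
nΣX² − (ΣX)² = 15978.12 − 15901.21 = 76.91; nΣY² − (ΣY)² = 8119.28 − 7956.64 = 162.64
r = 100.88 / √(76.91 × 162.64) = 100.88 / 111.8420 ≈ 0.902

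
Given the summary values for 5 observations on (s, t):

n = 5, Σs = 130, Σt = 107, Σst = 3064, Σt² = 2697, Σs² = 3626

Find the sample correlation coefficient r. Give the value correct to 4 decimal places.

r = (nΣst − ΣsΣt) / √[(nΣs² − (Σs)²)(nΣt² − (Σt)²)]
Numerator: 5×3064 − 130×107 = 1410
Denominator: √[(18130 − 16900)(13485 − 11449)] = √[1230 × 2036] = 1582.4917
r = 1410 / 1582.4917 ≈ 0.8910

0.8910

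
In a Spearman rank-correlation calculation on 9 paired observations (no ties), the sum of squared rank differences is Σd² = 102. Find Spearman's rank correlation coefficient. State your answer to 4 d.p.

0.1500

ρ = 1 − 6Σd² / [n(n²−1)] = 1 − 6×102 / (9×80)
  = 1 − 612/720 = 1 − 0.85000 ≈ 0.1500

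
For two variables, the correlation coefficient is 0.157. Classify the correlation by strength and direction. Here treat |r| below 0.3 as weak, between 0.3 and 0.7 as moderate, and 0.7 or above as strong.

weak positive

r = 0.157 > 0 so the relationship is positive.
|r| = 0.157, which falls in the weak range.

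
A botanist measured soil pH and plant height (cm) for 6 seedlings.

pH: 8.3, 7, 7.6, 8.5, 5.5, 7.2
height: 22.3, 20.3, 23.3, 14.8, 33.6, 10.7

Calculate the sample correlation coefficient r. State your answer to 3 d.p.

n = 6, Σx = 44.1, Σy = 125, Σx² = 329.99, Σy² = 2914.76, Σxy = 891.91
nΣxy − ΣxΣy = 5351.46 − 5512.5 = -161.04
nΣx² − (Σx)² = 1979.94 − 1944.81 = 35.13; nΣy² − (Σy)² = 17488.56 − 15625 = 1863.56
r = -161.04 / √(35.13 × 1863.56) = -161.04 / 255.8649 ≈ -0.629

-0.629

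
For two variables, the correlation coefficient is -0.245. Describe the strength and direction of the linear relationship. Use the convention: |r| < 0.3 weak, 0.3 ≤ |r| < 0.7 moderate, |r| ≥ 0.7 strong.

r = -0.245 < 0 so the relationship is negative.
|r| = 0.245, which falls in the weak range.

weak negative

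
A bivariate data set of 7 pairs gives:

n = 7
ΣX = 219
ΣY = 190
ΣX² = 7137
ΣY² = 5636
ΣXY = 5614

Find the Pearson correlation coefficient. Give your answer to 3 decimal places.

-0.893

r = (nΣXY − ΣXΣY) / √[(nΣX² − (ΣX)²)(nΣY² − (ΣY)²)]
Numerator: 7×5614 − 219×190 = -2312
Denominator: √[(49959 − 47961)(39452 − 36100)] = √[1998 × 3352] = 2587.9134
r = -2312 / 2587.9134 ≈ -0.893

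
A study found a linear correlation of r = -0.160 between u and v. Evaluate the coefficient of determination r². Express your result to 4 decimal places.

0.0256

r² = (-0.160)² = 0.0256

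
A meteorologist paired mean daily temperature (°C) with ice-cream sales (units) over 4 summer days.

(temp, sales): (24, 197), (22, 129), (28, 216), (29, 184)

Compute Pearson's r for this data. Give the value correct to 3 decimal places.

n = 4, Σx = 103, Σy = 726, Σx² = 2685, Σy² = 135962, Σxy = 18950
nΣxy − ΣxΣy = 75800 − 74778 = 1022
nΣx² − (Σx)² = 10740 − 10609 = 131; nΣy² − (Σy)² = 543848 − 527076 = 16772
r = 1022 / √(131 × 16772) = 1022 / 1482.2726 ≈ 0.689

0.689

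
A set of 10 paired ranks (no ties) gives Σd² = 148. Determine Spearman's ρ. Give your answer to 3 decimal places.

ρ = 1 − 6Σd² / [n(n²−1)] = 1 − 6×148 / (10×99)
  = 1 − 888/990 = 1 − 0.8970 ≈ 0.103

0.103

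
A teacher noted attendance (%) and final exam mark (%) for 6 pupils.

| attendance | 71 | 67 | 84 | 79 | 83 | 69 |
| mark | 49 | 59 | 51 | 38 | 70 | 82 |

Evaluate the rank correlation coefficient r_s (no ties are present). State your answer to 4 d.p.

Rank attendance: 3, 1, 6, 4, 5, 2
Rank mark: 2, 4, 3, 1, 5, 6
d = rank(attendance) − rank(mark): 1, -3, 3, 3, 0, -4; Σd² = 44
ρ = 1 − 6Σd² / [n(n²−1)] = 1 − 6×44 / (6×35) = 1 − 264/210 ≈ -0.2571

-0.2571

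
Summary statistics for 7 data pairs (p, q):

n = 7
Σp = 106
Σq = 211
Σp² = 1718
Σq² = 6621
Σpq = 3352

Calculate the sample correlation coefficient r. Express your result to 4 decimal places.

r = (nΣpq − ΣpΣq) / √[(nΣp² − (Σp)²)(nΣq² − (Σq)²)]
Numerator: 7×3352 − 106×211 = 1098
Denominator: √[(12026 − 11236)(46347 − 44521)] = √[790 × 1826] = 1201.0579
r = 1098 / 1201.0579 ≈ 0.9142

0.9142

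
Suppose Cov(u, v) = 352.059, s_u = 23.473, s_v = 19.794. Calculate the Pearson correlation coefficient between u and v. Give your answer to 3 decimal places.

r = Cov(u,v) / (s_u · s_v) = 352.059 / (23.473 × 19.794)
  = 352.059 / 464.6246 ≈ 0.758

0.758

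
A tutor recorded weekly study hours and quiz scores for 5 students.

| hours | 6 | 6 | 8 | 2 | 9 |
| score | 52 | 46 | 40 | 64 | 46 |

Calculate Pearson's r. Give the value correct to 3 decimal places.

n = 5, Σx = 31, Σy = 248, Σx² = 221, Σy² = 12632, Σxy = 1450
nΣxy − ΣxΣy = 7250 − 7688 = -438
nΣx² − (Σx)² = 1105 − 961 = 144; nΣy² − (Σy)² = 63160 − 61504 = 1656
r = -438 / √(144 × 1656) = -438 / 488.3278 ≈ -0.897

-0.897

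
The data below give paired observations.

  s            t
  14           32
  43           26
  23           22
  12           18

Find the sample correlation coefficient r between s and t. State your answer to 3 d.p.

0.134

n = 4, Σs = 92, Σt = 98, Σs² = 2718, Σt² = 2508, Σst = 2288
nΣst − ΣsΣt = 9152 − 9016 = 136
nΣs² − (Σs)² = 10872 − 8464 = 2408; nΣt² − (Σt)² = 10032 − 9604 = 428
r = 136 / √(2408 × 428) = 136 / 1015.1965 ≈ 0.134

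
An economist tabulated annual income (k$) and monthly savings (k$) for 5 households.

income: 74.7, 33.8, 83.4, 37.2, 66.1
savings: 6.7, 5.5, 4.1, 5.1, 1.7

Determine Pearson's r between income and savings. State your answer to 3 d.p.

n = 5, Σx = 295.2, Σy = 23.1, Σx² = 19431.14, Σy² = 120.85, Σxy = 1330.42
nΣxy − ΣxΣy = 6652.1 − 6819.12 = -167.02
nΣx² − (Σx)² = 97155.7 − 87143.04 = 10012.66; nΣy² − (Σy)² = 604.25 − 533.61 = 70.64
r = -167.02 / √(10012.66 × 70.64) = -167.02 / 841.0079 ≈ -0.199

-0.199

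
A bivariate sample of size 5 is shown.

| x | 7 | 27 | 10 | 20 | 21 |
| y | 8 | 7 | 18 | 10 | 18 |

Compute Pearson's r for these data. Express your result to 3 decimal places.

n = 5, Σx = 85, Σy = 61, Σx² = 1719, Σy² = 861, Σxy = 1003
nΣxy − ΣxΣy = 5015 − 5185 = -170
nΣx² − (Σx)² = 8595 − 7225 = 1370; nΣy² − (Σy)² = 4305 − 3721 = 584
r = -170 / √(1370 × 584) = -170 / 894.4719 ≈ -0.190

-0.190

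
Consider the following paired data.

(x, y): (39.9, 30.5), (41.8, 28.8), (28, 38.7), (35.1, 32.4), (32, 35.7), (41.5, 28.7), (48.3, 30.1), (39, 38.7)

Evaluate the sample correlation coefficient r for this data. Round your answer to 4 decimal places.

-0.7046

n = 8, Σx = 305.6, Σy = 263.6, Σx² = 11955.4, Σy² = 8809.02, Σxy = 9938.21
nΣxy − ΣxΣy = 79505.68 − 80556.16 = -1050.48
nΣx² − (Σx)² = 95643.2 − 93391.36 = 2251.84; nΣy² − (Σy)² = 70472.16 − 69484.96 = 987.2
r = -1050.48 / √(2251.84 × 987.2) = -1050.48 / 1490.9784 ≈ -0.7046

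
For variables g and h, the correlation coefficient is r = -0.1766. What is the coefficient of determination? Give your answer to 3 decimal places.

0.031

r² = (-0.1766)² = 0.031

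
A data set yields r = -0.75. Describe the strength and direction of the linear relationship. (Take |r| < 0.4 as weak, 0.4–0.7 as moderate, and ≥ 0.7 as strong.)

r = -0.75 < 0 so the relationship is negative.
|r| = 0.75, which falls in the strong range.

strong negative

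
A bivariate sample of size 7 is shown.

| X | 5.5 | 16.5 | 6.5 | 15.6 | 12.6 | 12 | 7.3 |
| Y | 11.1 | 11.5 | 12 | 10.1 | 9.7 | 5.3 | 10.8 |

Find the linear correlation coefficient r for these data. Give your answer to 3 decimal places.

n = 7, ΣX = 76, ΣY = 70.5, ΣX² = 944.16, ΣY² = 740.29, ΣXY = 751.02
nΣXY − ΣXΣY = 5257.14 − 5358 = -100.86
nΣX² − (ΣX)² = 6609.12 − 5776 = 833.12; nΣY² − (ΣY)² = 5182.03 − 4970.25 = 211.78
r = -100.86 / √(833.12 × 211.78) = -100.86 / 420.0454 ≈ -0.240

-0.240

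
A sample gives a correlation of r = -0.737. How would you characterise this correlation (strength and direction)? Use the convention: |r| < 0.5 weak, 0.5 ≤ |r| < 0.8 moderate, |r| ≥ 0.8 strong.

moderate negative

r = -0.737 < 0 so the relationship is negative.
|r| = 0.737, which falls in the moderate range.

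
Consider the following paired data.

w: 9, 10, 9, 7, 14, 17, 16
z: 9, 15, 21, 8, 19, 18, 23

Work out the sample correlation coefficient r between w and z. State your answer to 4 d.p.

n = 7, Σw = 82, Σz = 113, Σw² = 1052, Σz² = 2025, Σwz = 1416
nΣwz − ΣwΣz = 9912 − 9266 = 646
nΣw² − (Σw)² = 7364 − 6724 = 640; nΣz² − (Σz)² = 14175 − 12769 = 1406
r = 646 / √(640 × 1406) = 646 / 948.5990 ≈ 0.6810

0.6810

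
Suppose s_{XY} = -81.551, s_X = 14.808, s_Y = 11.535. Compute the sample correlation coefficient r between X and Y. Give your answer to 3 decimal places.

r = Cov(X,Y) / (s_X · s_Y) = -81.551 / (14.808 × 11.535)
  = -81.551 / 170.8103 ≈ -0.477

-0.477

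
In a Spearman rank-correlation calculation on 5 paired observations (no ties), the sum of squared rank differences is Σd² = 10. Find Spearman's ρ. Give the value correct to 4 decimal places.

0.5000

ρ = 1 − 6Σd² / [n(n²−1)] = 1 − 6×10 / (5×24)
  = 1 − 60/120 = 1 − 0.50000 ≈ 0.5000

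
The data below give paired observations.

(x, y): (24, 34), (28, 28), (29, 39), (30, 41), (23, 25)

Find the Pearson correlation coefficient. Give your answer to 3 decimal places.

0.705

n = 5, Σx = 134, Σy = 167, Σx² = 3630, Σy² = 5767, Σxy = 4536
nΣxy − ΣxΣy = 22680 − 22378 = 302
nΣx² − (Σx)² = 18150 − 17956 = 194; nΣy² − (Σy)² = 28835 − 27889 = 946
r = 302 / √(194 × 946) = 302 / 428.3970 ≈ 0.705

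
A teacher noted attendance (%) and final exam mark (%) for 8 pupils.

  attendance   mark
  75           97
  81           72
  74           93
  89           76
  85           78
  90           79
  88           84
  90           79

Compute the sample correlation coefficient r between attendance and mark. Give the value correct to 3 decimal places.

-0.697

n = 8, Σx = 672, Σy = 658, Σx² = 56752, Σy² = 54640, Σxy = 54995
nΣxy − ΣxΣy = 439960 − 442176 = -2216
nΣx² − (Σx)² = 454016 − 451584 = 2432; nΣy² − (Σy)² = 437120 − 432964 = 4156
r = -2216 / √(2432 × 4156) = -2216 / 3179.2125 ≈ -0.697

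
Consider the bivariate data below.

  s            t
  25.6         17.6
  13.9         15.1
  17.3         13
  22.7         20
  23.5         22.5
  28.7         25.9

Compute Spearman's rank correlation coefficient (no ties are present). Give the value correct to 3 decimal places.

Rank s: 5, 1, 2, 3, 4, 6
Rank t: 3, 2, 1, 4, 5, 6
d = rank(s) − rank(t): 2, -1, 1, -1, -1, 0; Σd² = 8
ρ = 1 − 6Σd² / [n(n²−1)] = 1 − 6×8 / (6×35) = 1 − 48/210 ≈ 0.771

0.771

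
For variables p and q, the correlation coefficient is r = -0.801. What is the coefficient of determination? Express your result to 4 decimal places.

0.6416

r² = (-0.801)² = 0.6416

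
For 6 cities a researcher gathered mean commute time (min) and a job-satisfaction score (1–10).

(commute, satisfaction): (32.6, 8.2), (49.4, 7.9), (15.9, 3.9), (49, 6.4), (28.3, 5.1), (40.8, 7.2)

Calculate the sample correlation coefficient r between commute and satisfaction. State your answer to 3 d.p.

n = 6, Σx = 216, Σy = 38.7, Σx² = 8622.46, Σy² = 263.67, Σxy = 1471.28
nΣxy − ΣxΣy = 8827.68 − 8359.2 = 468.48
nΣx² − (Σx)² = 51734.76 − 46656 = 5078.76; nΣy² − (Σy)² = 1582.02 − 1497.69 = 84.33
r = 468.48 / √(5078.76 × 84.33) = 468.48 / 654.4401 ≈ 0.716

0.716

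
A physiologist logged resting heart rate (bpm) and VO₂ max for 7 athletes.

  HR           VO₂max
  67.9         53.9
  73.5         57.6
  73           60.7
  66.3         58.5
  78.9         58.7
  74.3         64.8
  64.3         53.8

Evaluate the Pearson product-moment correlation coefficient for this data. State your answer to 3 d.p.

0.593

n = 7, Σx = 498.2, Σy = 408, Σx² = 35617.54, Σy² = 23868.88, Σxy = 29108.47
nΣxy − ΣxΣy = 203759.29 − 203265.6 = 493.69
nΣx² − (Σx)² = 249322.78 − 248203.24 = 1119.54; nΣy² − (Σy)² = 167082.16 − 166464 = 618.16
r = 493.69 / √(1119.54 × 618.16) = 493.69 / 831.8983 ≈ 0.593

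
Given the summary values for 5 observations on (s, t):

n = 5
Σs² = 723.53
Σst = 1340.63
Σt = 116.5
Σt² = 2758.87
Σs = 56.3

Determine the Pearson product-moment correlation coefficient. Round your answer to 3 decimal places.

r = (nΣst − ΣsΣt) / √[(nΣs² − (Σs)²)(nΣt² − (Σt)²)]
Numerator: 5×1340.63 − 56.3×116.5 = 144.2
Denominator: √[(3617.65 − 3169.69)(13794.35 − 13572.25)] = √[447.96 × 222.1] = 315.4234
r = 144.2 / 315.4234 ≈ 0.457

0.457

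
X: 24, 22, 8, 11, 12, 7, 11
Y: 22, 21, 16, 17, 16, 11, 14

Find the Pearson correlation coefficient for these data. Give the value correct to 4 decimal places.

n = 7, ΣX = 95, ΣY = 117, ΣX² = 1559, ΣY² = 2043, ΣXY = 1728
nΣXY − ΣXΣY = 12096 − 11115 = 981
nΣX² − (ΣX)² = 10913 − 9025 = 1888; nΣY² − (ΣY)² = 14301 − 13689 = 612
r = 981 / √(1888 × 612) = 981 / 1074.9214 ≈ 0.9126

0.9126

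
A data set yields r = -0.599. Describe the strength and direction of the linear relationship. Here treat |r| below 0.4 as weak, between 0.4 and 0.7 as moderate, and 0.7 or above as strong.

r = -0.599 < 0 so the relationship is negative.
|r| = 0.599, which falls in the moderate range.

moderate negative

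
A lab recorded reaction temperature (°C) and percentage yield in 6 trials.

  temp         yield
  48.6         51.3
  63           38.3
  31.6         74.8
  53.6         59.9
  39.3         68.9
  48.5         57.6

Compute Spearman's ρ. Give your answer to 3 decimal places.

Rank temp: 4, 6, 1, 5, 2, 3
Rank yield: 2, 1, 6, 4, 5, 3
d = rank(temp) − rank(yield): 2, 5, -5, 1, -3, 0; Σd² = 64
ρ = 1 − 6Σd² / [n(n²−1)] = 1 − 6×64 / (6×35) = 1 − 384/210 ≈ -0.829

-0.829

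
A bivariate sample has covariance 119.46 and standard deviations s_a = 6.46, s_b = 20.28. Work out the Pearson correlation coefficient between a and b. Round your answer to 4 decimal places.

0.9118

r = Cov(a,b) / (s_a · s_b) = 119.46 / (6.46 × 20.28)
  = 119.46 / 131.0088 ≈ 0.9118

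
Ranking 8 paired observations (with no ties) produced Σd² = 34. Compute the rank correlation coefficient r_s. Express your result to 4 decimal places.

ρ = 1 − 6Σd² / [n(n²−1)] = 1 − 6×34 / (8×63)
  = 1 − 204/504 = 1 − 0.40476 ≈ 0.5952

0.5952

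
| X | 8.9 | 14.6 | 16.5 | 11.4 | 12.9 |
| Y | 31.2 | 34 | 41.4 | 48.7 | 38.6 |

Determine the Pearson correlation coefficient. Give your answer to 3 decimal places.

n = 5, ΣX = 64.3, ΣY = 193.9, ΣX² = 860.99, ΣY² = 7705.05, ΣXY = 2510.3
nΣXY − ΣXΣY = 12551.5 − 12467.77 = 83.73
nΣX² − (ΣX)² = 4304.95 − 4134.49 = 170.46; nΣY² − (ΣY)² = 38525.25 − 37597.21 = 928.04
r = 83.73 / √(170.46 × 928.04) = 83.73 / 397.7357 ≈ 0.211

0.211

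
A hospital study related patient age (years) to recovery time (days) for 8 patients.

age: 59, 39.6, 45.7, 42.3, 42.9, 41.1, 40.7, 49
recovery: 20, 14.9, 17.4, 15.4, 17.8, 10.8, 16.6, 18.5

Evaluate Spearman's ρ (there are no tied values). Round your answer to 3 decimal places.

Rank age: 8, 1, 6, 4, 5, 3, 2, 7
Rank recovery: 8, 2, 5, 3, 6, 1, 4, 7
d = rank(age) − rank(recovery): 0, -1, 1, 1, -1, 2, -2, 0; Σd² = 12
ρ = 1 − 6Σd² / [n(n²−1)] = 1 − 6×12 / (8×63) = 1 − 72/504 ≈ 0.857

0.857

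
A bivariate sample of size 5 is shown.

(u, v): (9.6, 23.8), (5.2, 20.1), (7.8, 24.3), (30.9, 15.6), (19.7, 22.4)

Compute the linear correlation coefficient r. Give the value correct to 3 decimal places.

n = 5, Σu = 73.2, Σv = 106.2, Σu² = 1522.94, Σv² = 2306.06, Σuv = 1445.86
nΣuv − ΣuΣv = 7229.3 − 7773.84 = -544.54
nΣu² − (Σu)² = 7614.7 − 5358.24 = 2256.46; nΣv² − (Σv)² = 11530.3 − 11278.44 = 251.86
r = -544.54 / √(2256.46 × 251.86) = -544.54 / 753.8647 ≈ -0.722

-0.722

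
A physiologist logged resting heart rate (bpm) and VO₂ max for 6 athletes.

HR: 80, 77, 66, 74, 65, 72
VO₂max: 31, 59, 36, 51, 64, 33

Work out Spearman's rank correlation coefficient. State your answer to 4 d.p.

-0.4857

Rank HR: 6, 5, 2, 4, 1, 3
Rank VO₂max: 1, 5, 3, 4, 6, 2
d = rank(HR) − rank(VO₂max): 5, 0, -1, 0, -5, 1; Σd² = 52
ρ = 1 − 6Σd² / [n(n²−1)] = 1 − 6×52 / (6×35) = 1 − 312/210 ≈ -0.4857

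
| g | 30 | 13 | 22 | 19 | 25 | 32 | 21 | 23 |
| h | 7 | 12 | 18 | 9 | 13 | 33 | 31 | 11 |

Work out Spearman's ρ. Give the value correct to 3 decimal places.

0.167

Rank g: 7, 1, 4, 2, 6, 8, 3, 5
Rank h: 1, 4, 6, 2, 5, 8, 7, 3
d = rank(g) − rank(h): 6, -3, -2, 0, 1, 0, -4, 2; Σd² = 70
ρ = 1 − 6Σd² / [n(n²−1)] = 1 − 6×70 / (8×63) = 1 − 420/504 ≈ 0.167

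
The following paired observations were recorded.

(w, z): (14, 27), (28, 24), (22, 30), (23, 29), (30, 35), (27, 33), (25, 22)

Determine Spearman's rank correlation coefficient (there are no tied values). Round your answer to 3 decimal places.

0.286

Rank w: 1, 6, 2, 3, 7, 5, 4
Rank z: 3, 2, 5, 4, 7, 6, 1
d = rank(w) − rank(z): -2, 4, -3, -1, 0, -1, 3; Σd² = 40
ρ = 1 − 6Σd² / [n(n²−1)] = 1 − 6×40 / (7×48) = 1 − 240/336 ≈ 0.286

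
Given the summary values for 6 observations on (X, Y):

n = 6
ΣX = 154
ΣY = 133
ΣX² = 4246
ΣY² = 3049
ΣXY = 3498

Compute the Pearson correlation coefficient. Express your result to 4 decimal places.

0.4904

r = (nΣXY − ΣXΣY) / √[(nΣX² − (ΣX)²)(nΣY² − (ΣY)²)]
Numerator: 6×3498 − 154×133 = 506
Denominator: √[(25476 − 23716)(18294 − 17689)] = √[1760 × 605] = 1031.8915
r = 506 / 1031.8915 ≈ 0.4904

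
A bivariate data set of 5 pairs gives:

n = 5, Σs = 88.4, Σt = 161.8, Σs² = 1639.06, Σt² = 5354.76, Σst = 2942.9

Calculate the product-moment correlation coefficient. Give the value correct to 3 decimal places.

r = (nΣst − ΣsΣt) / √[(nΣs² − (Σs)²)(nΣt² − (Σt)²)]
Numerator: 5×2942.9 − 88.4×161.8 = 411.38
Denominator: √[(8195.3 − 7814.56)(26773.8 − 26179.24)] = √[380.74 × 594.56] = 475.7865
r = 411.38 / 475.7865 ≈ 0.865

0.865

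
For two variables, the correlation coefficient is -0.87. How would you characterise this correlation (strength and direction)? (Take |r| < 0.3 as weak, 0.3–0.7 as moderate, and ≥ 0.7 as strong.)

strong negative

r = -0.87 < 0 so the relationship is negative.
|r| = 0.87, which falls in the strong range.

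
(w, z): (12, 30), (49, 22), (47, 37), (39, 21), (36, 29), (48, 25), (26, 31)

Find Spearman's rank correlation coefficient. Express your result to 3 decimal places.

-0.429

Rank w: 1, 7, 5, 4, 3, 6, 2
Rank z: 5, 2, 7, 1, 4, 3, 6
d = rank(w) − rank(z): -4, 5, -2, 3, -1, 3, -4; Σd² = 80
ρ = 1 − 6Σd² / [n(n²−1)] = 1 − 6×80 / (7×48) = 1 − 480/336 ≈ -0.429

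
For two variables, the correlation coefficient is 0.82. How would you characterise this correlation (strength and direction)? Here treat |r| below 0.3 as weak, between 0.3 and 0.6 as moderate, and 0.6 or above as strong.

r = 0.82 > 0 so the relationship is positive.
|r| = 0.82, which falls in the strong range.

strong positive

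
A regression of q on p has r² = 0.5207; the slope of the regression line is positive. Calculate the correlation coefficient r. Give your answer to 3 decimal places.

0.722

|r| = √0.5207 = 0.722
The association is positive, so r = 0.722.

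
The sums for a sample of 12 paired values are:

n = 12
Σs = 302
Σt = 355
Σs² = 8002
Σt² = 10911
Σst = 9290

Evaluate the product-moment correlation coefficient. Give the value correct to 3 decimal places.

r = (nΣst − ΣsΣt) / √[(nΣs² − (Σs)²)(nΣt² − (Σt)²)]
Numerator: 12×9290 − 302×355 = 4270
Denominator: √[(96024 − 91204)(130932 − 126025)] = √[4820 × 4907] = 4863.3055
r = 4270 / 4863.3055 ≈ 0.878

0.878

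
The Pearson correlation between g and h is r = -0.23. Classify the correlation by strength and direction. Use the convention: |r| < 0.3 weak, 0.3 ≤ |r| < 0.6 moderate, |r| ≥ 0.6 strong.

weak negative

r = -0.23 < 0 so the relationship is negative.
|r| = 0.23, which falls in the weak range.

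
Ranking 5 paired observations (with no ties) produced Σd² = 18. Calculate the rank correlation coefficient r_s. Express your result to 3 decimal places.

0.100

ρ = 1 − 6Σd² / [n(n²−1)] = 1 − 6×18 / (5×24)
  = 1 − 108/120 = 1 − 0.9000 ≈ 0.100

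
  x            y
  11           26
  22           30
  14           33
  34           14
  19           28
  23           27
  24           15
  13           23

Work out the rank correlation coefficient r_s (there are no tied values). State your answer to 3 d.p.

Rank x: 1, 5, 3, 8, 4, 6, 7, 2
Rank y: 4, 7, 8, 1, 6, 5, 2, 3
d = rank(x) − rank(y): -3, -2, -5, 7, -2, 1, 5, -1; Σd² = 118
ρ = 1 − 6Σd² / [n(n²−1)] = 1 − 6×118 / (8×63) = 1 − 708/504 ≈ -0.405

-0.405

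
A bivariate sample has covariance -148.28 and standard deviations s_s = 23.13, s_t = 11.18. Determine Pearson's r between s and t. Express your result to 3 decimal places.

-0.573

r = Cov(s,t) / (s_s · s_t) = -148.28 / (23.13 × 11.18)
  = -148.28 / 258.5934 ≈ -0.573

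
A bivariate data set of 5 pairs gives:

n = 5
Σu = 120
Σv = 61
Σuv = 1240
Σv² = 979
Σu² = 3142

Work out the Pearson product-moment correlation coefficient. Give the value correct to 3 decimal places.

-0.903

r = (nΣuv − ΣuΣv) / √[(nΣu² − (Σu)²)(nΣv² − (Σv)²)]
Numerator: 5×1240 − 120×61 = -1120
Denominator: √[(15710 − 14400)(4895 − 3721)] = √[1310 × 1174] = 1240.1371
r = -1120 / 1240.1371 ≈ -0.903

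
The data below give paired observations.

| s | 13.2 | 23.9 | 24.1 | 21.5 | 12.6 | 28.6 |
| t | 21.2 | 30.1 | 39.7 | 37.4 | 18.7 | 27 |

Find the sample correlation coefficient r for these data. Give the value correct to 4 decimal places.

0.6358

n = 6, Σs = 123.9, Σt = 174.1, Σs² = 2765.23, Σt² = 5408.99, Σst = 3767.92
nΣst − ΣsΣt = 22607.52 − 21570.99 = 1036.53
nΣs² − (Σs)² = 16591.38 − 15351.21 = 1240.17; nΣt² − (Σt)² = 32453.94 − 30310.81 = 2143.13
r = 1036.53 / √(1240.17 × 2143.13) = 1036.53 / 1630.2900 ≈ 0.6358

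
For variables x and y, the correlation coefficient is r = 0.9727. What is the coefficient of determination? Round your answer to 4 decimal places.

0.9461

r² = (0.9727)² = 0.9461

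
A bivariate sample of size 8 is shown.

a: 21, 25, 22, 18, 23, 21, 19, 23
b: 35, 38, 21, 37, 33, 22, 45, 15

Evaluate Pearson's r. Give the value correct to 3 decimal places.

-0.338

n = 8, Σa = 172, Σb = 246, Σa² = 3734, Σb² = 8302, Σab = 5234
nΣab − ΣaΣb = 41872 − 42312 = -440
nΣa² − (Σa)² = 29872 − 29584 = 288; nΣb² − (Σb)² = 66416 − 60516 = 5900
r = -440 / √(288 × 5900) = -440 / 1303.5337 ≈ -0.338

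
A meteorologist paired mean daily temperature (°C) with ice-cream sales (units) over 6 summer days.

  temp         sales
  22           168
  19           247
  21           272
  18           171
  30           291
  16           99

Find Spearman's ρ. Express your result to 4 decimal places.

Rank temp: 5, 3, 4, 2, 6, 1
Rank sales: 2, 4, 5, 3, 6, 1
d = rank(temp) − rank(sales): 3, -1, -1, -1, 0, 0; Σd² = 12
ρ = 1 − 6Σd² / [n(n²−1)] = 1 − 6×12 / (6×35) = 1 − 72/210 ≈ 0.6571

0.6571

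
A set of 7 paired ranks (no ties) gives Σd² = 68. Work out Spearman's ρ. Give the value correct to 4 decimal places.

ρ = 1 − 6Σd² / [n(n²−1)] = 1 − 6×68 / (7×48)
  = 1 − 408/336 = 1 − 1.21429 ≈ -0.2143

-0.2143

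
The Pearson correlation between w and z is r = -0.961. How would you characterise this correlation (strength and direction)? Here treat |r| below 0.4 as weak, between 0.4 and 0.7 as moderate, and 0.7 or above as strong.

strong negative

r = -0.961 < 0 so the relationship is negative.
|r| = 0.961, which falls in the strong range.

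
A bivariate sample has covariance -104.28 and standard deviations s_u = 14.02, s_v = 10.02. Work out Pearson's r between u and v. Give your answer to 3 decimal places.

r = Cov(u,v) / (s_u · s_v) = -104.28 / (14.02 × 10.02)
  = -104.28 / 140.4804 ≈ -0.742

-0.742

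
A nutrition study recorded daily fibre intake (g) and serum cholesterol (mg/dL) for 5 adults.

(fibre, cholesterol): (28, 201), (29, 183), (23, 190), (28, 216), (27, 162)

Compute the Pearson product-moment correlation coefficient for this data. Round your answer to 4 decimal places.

0.1215

n = 5, Σx = 135, Σy = 952, Σx² = 3667, Σy² = 182890, Σxy = 25727
nΣxy − ΣxΣy = 128635 − 128520 = 115
nΣx² − (Σx)² = 18335 − 18225 = 110; nΣy² − (Σy)² = 914450 − 906304 = 8146
r = 115 / √(110 × 8146) = 115 / 946.6045 ≈ 0.1215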